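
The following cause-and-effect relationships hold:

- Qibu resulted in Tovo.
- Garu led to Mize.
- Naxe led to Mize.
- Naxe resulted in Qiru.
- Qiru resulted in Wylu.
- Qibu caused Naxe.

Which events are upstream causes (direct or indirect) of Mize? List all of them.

Garu, Naxe, Qibu

Immediate causes of Mize: Naxe, Garu.
Further upstream: Qibu.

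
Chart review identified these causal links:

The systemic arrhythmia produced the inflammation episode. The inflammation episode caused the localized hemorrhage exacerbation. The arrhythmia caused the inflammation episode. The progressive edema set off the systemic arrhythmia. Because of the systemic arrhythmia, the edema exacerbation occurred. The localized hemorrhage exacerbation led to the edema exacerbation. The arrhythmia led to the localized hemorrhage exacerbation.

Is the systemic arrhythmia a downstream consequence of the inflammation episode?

The inflammation episode leads to the localized hemorrhage exacerbation, the edema exacerbation; the systemic arrhythmia is not among them.

No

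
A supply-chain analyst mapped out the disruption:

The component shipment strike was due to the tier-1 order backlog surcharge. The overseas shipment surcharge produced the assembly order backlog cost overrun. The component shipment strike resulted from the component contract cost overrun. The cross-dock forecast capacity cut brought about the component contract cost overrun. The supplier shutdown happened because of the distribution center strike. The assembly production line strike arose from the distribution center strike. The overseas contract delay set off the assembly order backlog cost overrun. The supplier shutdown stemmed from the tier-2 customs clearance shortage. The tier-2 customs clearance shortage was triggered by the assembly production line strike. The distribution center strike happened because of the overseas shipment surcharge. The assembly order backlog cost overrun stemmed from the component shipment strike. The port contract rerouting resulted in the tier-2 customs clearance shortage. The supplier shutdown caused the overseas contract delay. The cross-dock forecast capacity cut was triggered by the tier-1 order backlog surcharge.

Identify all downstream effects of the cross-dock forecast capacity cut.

the assembly order backlog cost overrun, the component contract cost overrun, the component shipment strike

Direct effects: the component contract cost overrun.
2 steps out: the component shipment strike.
3 steps out: the assembly order backlog cost overrun.
Not reachable from it: the overseas shipment surcharge, the distribution center strike, the assembly production line strike, the tier-1 order backlog surcharge, the port contract rerouting, the tier-2 customs clearance shortage, the supplier shutdown, the overseas contract delay.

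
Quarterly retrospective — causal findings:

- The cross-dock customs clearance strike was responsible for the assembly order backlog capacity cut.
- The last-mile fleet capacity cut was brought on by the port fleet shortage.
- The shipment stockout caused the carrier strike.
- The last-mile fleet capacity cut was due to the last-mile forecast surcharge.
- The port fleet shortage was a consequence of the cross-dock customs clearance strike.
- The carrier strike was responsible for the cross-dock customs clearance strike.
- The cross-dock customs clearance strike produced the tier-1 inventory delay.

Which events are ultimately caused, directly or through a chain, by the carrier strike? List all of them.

the assembly order backlog capacity cut, the cross-dock customs clearance strike, the last-mile fleet capacity cut, the port fleet shortage, the tier-1 inventory delay

Direct effects: the cross-dock customs clearance strike.
2 steps out: the tier-1 inventory delay, the port fleet shortage, the assembly order backlog capacity cut.
3 steps out: the last-mile fleet capacity cut.
Not reachable from it: the shipment stockout, the last-mile forecast surcharge.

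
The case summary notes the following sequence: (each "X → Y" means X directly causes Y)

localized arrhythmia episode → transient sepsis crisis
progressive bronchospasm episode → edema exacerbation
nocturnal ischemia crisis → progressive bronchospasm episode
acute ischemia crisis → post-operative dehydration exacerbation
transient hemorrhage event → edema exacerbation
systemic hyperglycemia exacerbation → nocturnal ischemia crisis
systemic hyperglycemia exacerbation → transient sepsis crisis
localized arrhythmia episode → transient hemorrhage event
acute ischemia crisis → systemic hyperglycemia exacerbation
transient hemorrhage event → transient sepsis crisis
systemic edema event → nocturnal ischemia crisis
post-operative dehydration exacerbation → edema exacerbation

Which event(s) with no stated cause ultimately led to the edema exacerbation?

Tracing upstream from the edema exacerbation: the edema exacerbation ← the progressive bronchospasm episode ← the nocturnal ischemia crisis ← the systemic edema event.
A separate upstream branch: the edema exacerbation ← the post-operative dehydration exacerbation ← the acute ischemia crisis.
A separate upstream branch: the edema exacerbation ← the transient hemorrhage event ← the localized arrhythmia episode.
Each of those chain origins has no stated cause.

the acute ischemia crisis, the localized arrhythmia episode, the systemic edema event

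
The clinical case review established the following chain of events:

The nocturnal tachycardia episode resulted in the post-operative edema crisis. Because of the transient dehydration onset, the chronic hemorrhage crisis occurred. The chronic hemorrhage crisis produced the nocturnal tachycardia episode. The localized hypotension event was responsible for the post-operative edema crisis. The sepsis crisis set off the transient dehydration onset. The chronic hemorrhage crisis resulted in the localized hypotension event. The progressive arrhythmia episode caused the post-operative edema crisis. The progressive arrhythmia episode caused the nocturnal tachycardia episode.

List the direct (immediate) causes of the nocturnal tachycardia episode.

Upstream contributors include the sepsis crisis, the transient dehydration onset, but only the chronic hemorrhage crisis, the progressive arrhythmia episode feed directly into the nocturnal tachycardia episode.

the chronic hemorrhage crisis, the progressive arrhythmia episode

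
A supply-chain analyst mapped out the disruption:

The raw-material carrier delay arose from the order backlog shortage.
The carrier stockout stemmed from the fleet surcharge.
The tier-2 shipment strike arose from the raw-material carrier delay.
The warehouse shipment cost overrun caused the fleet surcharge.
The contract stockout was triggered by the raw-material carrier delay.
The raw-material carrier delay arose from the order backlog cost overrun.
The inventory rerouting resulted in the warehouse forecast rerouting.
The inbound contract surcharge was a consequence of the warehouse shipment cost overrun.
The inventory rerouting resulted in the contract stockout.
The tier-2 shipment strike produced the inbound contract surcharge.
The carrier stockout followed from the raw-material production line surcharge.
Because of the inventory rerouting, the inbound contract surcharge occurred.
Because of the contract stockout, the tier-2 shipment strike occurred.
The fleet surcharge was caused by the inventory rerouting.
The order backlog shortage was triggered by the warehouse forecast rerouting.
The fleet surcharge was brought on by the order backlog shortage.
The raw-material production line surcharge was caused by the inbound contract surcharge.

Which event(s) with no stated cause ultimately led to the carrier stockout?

Tracing upstream from the carrier stockout: the carrier stockout ← the fleet surcharge ← the warehouse shipment cost overrun.
A separate upstream branch: the carrier stockout ← the fleet surcharge ← the inventory rerouting.
A separate upstream branch: the carrier stockout ← the raw-material production line surcharge ← the inbound contract surcharge ← the tier-2 shipment strike ← the raw-material carrier delay ← the order backlog cost overrun.
Each of those chain origins has no stated cause.

the inventory rerouting, the order backlog cost overrun, the warehouse shipment cost overrun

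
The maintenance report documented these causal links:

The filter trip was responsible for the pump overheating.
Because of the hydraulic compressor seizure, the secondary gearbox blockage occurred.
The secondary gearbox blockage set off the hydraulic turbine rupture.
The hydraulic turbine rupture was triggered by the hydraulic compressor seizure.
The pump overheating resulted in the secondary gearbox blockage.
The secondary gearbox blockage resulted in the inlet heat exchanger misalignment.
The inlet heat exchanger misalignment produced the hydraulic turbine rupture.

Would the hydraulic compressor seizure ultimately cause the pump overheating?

No

The hydraulic compressor seizure leads to the secondary gearbox blockage, the inlet heat exchanger misalignment, the hydraulic turbine rupture; the pump overheating is not among them.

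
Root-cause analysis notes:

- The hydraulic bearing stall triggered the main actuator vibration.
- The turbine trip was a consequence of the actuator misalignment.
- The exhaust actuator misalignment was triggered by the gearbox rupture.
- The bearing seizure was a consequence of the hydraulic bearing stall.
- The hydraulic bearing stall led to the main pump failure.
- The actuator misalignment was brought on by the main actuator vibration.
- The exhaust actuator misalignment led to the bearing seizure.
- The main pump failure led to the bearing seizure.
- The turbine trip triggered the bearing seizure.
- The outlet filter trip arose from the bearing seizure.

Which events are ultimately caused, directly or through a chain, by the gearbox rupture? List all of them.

the bearing seizure, the exhaust actuator misalignment, the outlet filter trip

Direct effects: the exhaust actuator misalignment.
2 steps out: the bearing seizure.
3 steps out: the outlet filter trip.
Not reachable from it: the hydraulic bearing stall, the main actuator vibration, the actuator misalignment, the turbine trip, the main pump failure.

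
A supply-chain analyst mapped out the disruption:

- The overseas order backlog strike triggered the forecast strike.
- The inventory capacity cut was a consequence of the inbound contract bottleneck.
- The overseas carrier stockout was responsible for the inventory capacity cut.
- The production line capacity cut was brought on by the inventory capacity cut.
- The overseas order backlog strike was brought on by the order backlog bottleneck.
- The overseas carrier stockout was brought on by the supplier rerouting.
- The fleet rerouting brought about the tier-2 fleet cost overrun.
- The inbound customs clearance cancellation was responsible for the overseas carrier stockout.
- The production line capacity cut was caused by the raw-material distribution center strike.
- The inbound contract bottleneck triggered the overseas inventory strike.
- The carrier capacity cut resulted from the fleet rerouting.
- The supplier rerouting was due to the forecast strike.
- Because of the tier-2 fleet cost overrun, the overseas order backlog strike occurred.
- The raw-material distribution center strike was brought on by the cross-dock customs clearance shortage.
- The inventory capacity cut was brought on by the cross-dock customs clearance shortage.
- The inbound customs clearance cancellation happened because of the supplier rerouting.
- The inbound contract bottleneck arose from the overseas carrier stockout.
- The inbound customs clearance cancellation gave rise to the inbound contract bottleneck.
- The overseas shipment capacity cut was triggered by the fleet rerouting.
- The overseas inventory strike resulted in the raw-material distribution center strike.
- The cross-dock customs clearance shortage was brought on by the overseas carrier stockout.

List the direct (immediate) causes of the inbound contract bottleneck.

the inbound customs clearance cancellation, the overseas carrier stockout

Upstream contributors include the fleet rerouting, the tier-2 fleet cost overrun, the overseas order backlog strike, the forecast strike, the supplier rerouting, the order backlog bottleneck, but only the inbound customs clearance cancellation, the overseas carrier stockout feed directly into the inbound contract bottleneck.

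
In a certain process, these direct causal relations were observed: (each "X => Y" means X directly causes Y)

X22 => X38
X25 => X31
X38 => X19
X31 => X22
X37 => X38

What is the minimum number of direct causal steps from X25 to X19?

4

Shortest chain: X25 → X31 → X22 → X38 → X19.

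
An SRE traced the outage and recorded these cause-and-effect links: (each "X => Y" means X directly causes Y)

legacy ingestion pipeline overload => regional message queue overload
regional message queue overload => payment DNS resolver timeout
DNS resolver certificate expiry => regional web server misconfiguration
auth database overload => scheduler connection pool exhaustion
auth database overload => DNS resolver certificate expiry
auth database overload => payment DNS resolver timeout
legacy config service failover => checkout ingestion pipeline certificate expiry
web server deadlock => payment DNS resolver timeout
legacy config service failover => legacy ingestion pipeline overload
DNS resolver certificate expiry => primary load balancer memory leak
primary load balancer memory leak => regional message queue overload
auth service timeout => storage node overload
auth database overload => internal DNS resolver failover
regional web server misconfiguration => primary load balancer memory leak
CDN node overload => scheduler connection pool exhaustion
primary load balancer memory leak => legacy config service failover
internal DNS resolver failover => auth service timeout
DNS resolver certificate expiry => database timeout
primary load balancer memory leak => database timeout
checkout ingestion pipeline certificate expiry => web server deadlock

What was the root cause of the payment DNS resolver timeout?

the auth database overload

Tracing upstream from the payment DNS resolver timeout: the payment DNS resolver timeout ← the auth database overload.
The auth database overload has no stated cause, so it is the root.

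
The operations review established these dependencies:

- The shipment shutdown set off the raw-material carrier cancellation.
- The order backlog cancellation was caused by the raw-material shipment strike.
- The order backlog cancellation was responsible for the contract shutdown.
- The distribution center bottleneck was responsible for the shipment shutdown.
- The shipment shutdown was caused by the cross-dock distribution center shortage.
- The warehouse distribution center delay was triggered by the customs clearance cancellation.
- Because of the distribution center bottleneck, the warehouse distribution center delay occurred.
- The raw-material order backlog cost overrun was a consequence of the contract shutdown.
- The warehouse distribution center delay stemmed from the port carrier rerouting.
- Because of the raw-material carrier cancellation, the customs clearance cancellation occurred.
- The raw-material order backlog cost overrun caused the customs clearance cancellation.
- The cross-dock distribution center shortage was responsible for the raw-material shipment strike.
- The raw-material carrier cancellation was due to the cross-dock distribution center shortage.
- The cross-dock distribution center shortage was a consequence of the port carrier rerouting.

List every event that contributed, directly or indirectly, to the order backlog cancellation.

the cross-dock distribution center shortage, the port carrier rerouting, the raw-material shipment strike

Immediate cause of the order backlog cancellation: the raw-material shipment strike.
Further upstream: the port carrier rerouting, the cross-dock distribution center shortage.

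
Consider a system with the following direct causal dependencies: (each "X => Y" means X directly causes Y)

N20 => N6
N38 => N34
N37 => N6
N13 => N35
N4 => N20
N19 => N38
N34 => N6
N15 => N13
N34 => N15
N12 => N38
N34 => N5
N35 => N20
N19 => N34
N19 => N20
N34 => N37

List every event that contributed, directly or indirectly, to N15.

Immediate cause of N15: N34.
Further upstream: N19, N12, N38.

N12, N19, N34, N38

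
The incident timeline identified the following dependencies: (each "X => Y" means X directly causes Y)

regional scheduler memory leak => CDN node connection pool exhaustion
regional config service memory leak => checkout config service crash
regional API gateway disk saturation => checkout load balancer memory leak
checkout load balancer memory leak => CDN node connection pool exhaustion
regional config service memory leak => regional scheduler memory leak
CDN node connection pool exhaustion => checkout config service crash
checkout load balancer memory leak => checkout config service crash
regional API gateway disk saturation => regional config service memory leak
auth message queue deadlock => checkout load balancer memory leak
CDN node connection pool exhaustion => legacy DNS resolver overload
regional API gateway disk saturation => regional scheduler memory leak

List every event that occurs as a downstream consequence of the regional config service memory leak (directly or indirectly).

Direct effects: the regional scheduler memory leak, the checkout config service crash.
2 steps out: the CDN node connection pool exhaustion.
3 steps out: the legacy DNS resolver overload.
Not reachable from it: the regional API gateway disk saturation, the checkout load balancer memory leak, the auth message queue deadlock.

the CDN node connection pool exhaustion, the checkout config service crash, the legacy DNS resolver overload, the regional scheduler memory leak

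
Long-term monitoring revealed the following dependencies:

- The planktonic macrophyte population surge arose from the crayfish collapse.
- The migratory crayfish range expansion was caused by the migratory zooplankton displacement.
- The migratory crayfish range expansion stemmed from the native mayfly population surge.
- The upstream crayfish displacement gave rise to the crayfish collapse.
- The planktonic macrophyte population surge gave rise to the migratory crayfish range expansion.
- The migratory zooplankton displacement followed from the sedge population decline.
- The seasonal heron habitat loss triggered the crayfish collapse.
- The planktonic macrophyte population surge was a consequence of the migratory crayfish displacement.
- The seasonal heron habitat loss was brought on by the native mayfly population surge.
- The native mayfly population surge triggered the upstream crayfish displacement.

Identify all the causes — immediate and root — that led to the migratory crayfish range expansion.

the crayfish collapse, the migratory crayfish displacement, the migratory zooplankton displacement, the native mayfly population surge, the planktonic macrophyte population surge, the seasonal heron habitat loss, the sedge population decline, the upstream crayfish displacement

Immediate causes of the migratory crayfish range expansion: the native mayfly population surge, the planktonic macrophyte population surge, the migratory zooplankton displacement.
Further upstream: the sedge population decline, the migratory crayfish displacement, the seasonal heron habitat loss, the upstream crayfish displacement, the crayfish collapse.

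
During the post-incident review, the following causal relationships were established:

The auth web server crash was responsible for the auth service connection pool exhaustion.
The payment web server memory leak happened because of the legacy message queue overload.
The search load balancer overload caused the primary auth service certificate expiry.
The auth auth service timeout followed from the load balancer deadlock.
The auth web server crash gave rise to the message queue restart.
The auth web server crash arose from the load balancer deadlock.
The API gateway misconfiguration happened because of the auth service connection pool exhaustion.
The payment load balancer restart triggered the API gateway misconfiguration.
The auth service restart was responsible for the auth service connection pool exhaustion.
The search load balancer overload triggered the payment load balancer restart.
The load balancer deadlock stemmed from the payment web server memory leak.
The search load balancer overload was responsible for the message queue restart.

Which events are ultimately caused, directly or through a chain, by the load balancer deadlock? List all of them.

the API gateway misconfiguration, the auth auth service timeout, the auth service connection pool exhaustion, the auth web server crash, the message queue restart

Direct effects: the auth web server crash, the auth auth service timeout.
2 steps out: the message queue restart, the auth service connection pool exhaustion.
3 steps out: the API gateway misconfiguration.
Not reachable from it: the legacy message queue overload, the search load balancer overload, the payment web server memory leak, the auth service restart, the payment load balancer restart, the primary auth service certificate expiry.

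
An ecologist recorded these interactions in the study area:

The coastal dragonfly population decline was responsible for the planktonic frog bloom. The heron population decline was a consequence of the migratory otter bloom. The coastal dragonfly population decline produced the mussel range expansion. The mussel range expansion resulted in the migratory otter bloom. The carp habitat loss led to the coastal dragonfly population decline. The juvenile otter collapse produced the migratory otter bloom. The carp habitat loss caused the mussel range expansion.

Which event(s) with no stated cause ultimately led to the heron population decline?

the carp habitat loss, the juvenile otter collapse

Tracing upstream from the heron population decline: the heron population decline ← the migratory otter bloom ← the mussel range expansion ← the carp habitat loss.
A separate upstream branch: the heron population decline ← the migratory otter bloom ← the juvenile otter collapse.
Each of those chain origins has no stated cause.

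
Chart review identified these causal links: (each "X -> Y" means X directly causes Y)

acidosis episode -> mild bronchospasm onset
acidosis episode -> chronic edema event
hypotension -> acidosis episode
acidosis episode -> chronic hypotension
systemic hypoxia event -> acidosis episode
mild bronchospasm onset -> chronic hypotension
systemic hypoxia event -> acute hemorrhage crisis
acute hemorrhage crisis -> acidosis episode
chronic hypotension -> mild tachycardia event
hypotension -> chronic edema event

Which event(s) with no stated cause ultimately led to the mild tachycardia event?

Tracing upstream from the mild tachycardia event: the mild tachycardia event ← the chronic hypotension ← the acidosis episode ← the hypotension.
A separate upstream branch: the mild tachycardia event ← the chronic hypotension ← the acidosis episode ← the systemic hypoxia event.
Each of those chain origins has no stated cause.

the hypotension, the systemic hypoxia event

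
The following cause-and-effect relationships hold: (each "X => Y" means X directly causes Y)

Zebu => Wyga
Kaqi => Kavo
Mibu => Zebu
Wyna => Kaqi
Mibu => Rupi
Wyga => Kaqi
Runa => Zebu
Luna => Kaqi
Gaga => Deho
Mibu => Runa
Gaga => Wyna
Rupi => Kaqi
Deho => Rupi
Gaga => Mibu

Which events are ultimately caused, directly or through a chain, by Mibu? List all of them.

Kaqi, Kavo, Runa, Rupi, Wyga, Zebu

Direct effects: Runa, Zebu, Rupi.
2 steps out: Wyga, Kaqi.
3 steps out: Kavo.
Not reachable from it: Gaga, Deho, Wyna, Luna.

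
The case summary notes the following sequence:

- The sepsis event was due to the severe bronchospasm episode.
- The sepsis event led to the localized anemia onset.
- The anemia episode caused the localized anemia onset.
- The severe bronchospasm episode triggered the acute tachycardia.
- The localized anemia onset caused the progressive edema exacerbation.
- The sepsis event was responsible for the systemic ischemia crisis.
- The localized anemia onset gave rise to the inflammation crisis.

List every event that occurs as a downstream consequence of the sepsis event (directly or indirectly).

the inflammation crisis, the localized anemia onset, the progressive edema exacerbation, the systemic ischemia crisis

Direct effects: the systemic ischemia crisis, the localized anemia onset.
2 steps out: the progressive edema exacerbation, the inflammation crisis.
Not reachable from it: the severe bronchospasm episode, the anemia episode, the acute tachycardia.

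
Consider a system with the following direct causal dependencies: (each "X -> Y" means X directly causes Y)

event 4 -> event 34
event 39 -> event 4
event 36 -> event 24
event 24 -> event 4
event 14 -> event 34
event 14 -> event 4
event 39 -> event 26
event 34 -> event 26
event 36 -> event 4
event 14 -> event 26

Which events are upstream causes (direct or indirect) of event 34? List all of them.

event 14, event 24, event 36, event 39, event 4

Immediate causes of event 34: event 14, event 4.
Further upstream: event 36, event 24, event 39.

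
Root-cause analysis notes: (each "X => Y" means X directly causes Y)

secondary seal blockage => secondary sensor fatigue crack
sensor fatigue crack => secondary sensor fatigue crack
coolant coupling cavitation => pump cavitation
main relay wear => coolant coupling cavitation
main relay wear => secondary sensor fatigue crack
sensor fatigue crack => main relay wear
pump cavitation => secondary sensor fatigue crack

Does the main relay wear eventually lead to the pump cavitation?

There is a causal chain: the main relay wear → the coolant coupling cavitation → the pump cavitation.

Yes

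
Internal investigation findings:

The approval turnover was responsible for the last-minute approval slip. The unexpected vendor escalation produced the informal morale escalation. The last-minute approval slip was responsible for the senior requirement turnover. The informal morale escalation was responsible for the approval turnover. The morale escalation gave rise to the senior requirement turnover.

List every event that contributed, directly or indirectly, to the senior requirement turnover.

Immediate causes of the senior requirement turnover: the morale escalation, the last-minute approval slip.
Further upstream: the unexpected vendor escalation, the informal morale escalation, the approval turnover.

the approval turnover, the informal morale escalation, the last-minute approval slip, the morale escalation, the unexpected vendor escalation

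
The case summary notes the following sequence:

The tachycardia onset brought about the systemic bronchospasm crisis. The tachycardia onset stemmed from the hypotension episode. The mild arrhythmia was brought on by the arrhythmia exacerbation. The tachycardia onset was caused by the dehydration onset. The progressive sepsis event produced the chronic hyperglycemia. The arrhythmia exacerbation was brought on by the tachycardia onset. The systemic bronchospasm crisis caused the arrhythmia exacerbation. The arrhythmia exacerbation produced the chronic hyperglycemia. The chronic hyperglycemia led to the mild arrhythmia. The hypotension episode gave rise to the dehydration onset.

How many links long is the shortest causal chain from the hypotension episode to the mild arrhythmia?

Shortest chain: the hypotension episode → the tachycardia onset → the arrhythmia exacerbation → the mild arrhythmia.

3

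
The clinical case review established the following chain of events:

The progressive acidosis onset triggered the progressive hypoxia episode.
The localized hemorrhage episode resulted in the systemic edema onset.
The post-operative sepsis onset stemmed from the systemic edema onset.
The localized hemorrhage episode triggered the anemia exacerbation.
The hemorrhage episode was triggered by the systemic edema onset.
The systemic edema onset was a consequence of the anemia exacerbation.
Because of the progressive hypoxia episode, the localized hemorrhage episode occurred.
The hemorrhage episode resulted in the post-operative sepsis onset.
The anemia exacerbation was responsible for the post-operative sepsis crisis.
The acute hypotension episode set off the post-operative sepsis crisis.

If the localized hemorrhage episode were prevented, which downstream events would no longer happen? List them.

the anemia exacerbation, the hemorrhage episode, the post-operative sepsis onset, the systemic edema onset

Downstream of the localized hemorrhage episode: the anemia exacerbation, the post-operative sepsis crisis, the systemic edema onset, the hemorrhage episode, the post-operative sepsis onset.
Of those, still caused via another path: the post-operative sepsis crisis.
The remainder have no surviving cause.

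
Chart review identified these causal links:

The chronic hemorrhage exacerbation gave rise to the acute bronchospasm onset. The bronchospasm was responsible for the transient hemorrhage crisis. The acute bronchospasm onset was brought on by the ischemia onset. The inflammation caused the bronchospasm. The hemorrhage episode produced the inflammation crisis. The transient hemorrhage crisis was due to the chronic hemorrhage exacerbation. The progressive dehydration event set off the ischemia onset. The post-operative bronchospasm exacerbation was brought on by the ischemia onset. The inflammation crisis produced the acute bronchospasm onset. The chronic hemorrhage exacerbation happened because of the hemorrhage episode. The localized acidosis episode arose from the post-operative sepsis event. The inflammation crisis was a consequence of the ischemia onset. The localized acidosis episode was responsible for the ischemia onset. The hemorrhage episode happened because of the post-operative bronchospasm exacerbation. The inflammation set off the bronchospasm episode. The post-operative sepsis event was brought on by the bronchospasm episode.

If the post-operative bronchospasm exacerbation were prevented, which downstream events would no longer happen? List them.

Downstream of the post-operative bronchospasm exacerbation: the hemorrhage episode, the chronic hemorrhage exacerbation, the inflammation crisis, the transient hemorrhage crisis, the acute bronchospasm onset.
Of those, still caused via another path: the inflammation crisis, the transient hemorrhage crisis, the acute bronchospasm onset.
The remainder have no surviving cause.

the chronic hemorrhage exacerbation, the hemorrhage episode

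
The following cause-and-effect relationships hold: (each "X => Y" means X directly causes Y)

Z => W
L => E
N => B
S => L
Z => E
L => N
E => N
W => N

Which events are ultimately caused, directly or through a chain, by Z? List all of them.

Direct effects: W, E.
2 steps out: N.
3 steps out: B.
Not reachable from it: S, L.

B, E, N, W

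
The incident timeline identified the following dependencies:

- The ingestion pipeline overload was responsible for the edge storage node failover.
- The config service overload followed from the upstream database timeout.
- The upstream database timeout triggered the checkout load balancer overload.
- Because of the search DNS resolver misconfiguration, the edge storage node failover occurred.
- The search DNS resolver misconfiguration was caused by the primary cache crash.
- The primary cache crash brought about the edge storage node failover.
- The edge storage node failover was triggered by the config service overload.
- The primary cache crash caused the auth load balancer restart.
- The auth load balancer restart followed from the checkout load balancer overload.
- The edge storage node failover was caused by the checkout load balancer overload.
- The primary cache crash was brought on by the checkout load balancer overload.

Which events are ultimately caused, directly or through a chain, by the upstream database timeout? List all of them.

the auth load balancer restart, the checkout load balancer overload, the config service overload, the edge storage node failover, the primary cache crash, the search DNS resolver misconfiguration

Direct effects: the checkout load balancer overload, the config service overload.
2 steps out: the primary cache crash, the auth load balancer restart, the edge storage node failover.
3 steps out: the search DNS resolver misconfiguration.
Not reachable from it: the ingestion pipeline overload.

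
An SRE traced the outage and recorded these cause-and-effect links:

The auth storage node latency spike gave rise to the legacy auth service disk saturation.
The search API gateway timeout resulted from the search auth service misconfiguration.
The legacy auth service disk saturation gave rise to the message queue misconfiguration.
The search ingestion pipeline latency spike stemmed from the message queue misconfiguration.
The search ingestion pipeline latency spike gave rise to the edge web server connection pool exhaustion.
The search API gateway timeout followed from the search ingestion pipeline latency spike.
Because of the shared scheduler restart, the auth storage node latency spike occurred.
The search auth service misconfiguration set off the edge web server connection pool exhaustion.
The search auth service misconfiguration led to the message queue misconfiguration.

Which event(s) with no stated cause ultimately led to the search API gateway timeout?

the search auth service misconfiguration, the shared scheduler restart

Tracing upstream from the search API gateway timeout: the search API gateway timeout ← the search ingestion pipeline latency spike ← the message queue misconfiguration ← the legacy auth service disk saturation ← the auth storage node latency spike ← the shared scheduler restart.
A separate upstream branch: the search API gateway timeout ← the search auth service misconfiguration.
Each of those chain origins has no stated cause.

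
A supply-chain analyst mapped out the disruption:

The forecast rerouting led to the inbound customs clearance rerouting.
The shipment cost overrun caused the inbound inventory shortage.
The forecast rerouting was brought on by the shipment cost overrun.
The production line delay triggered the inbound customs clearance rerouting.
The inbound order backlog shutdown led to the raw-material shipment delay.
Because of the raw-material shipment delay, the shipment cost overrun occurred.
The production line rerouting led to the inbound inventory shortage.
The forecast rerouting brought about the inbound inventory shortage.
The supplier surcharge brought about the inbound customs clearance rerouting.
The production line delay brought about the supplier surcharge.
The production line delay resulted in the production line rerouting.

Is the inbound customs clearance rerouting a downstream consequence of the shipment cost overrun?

There is a causal chain: the shipment cost overrun → the forecast rerouting → the inbound customs clearance rerouting.

Yes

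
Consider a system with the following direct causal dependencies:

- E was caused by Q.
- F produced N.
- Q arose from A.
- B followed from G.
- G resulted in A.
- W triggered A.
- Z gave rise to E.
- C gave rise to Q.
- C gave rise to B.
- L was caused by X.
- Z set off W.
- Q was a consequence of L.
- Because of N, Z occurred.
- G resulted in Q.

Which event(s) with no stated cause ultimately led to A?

Tracing upstream from A: A ← W ← Z ← N ← F.
A separate upstream branch: A ← G.
Each of those chain origins has no stated cause.

F, G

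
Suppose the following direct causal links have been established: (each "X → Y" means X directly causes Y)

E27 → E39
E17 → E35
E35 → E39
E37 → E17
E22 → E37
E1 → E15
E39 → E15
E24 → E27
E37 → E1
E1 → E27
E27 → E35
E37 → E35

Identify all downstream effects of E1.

Direct effects: E27, E15.
2 steps out: E35, E39.
Not reachable from it: E22, E37, E17, E24.

E15, E27, E35, E39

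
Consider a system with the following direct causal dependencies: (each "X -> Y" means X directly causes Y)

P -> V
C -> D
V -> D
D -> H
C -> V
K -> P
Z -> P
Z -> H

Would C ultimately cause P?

C leads to V, D, H; P is not among them.

No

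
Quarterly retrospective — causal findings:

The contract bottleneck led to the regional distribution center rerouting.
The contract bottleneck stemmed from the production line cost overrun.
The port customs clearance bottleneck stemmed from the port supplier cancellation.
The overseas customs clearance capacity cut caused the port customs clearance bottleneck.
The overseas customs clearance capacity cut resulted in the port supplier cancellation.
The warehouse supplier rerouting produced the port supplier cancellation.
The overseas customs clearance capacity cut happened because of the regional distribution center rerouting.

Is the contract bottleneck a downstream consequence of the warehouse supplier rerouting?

The warehouse supplier rerouting leads to the port supplier cancellation, the port customs clearance bottleneck; the contract bottleneck is not among them.

No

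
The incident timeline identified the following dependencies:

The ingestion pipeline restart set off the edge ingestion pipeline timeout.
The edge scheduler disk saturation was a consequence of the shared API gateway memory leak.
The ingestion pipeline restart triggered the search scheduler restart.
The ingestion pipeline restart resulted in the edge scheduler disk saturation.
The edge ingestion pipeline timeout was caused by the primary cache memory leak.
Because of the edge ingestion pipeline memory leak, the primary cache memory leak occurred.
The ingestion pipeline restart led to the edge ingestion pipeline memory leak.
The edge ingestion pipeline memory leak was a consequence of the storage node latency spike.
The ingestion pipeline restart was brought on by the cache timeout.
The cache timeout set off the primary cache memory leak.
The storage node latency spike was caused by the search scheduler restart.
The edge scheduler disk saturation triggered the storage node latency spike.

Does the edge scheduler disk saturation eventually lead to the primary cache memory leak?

Yes

There is a causal chain: the edge scheduler disk saturation → the storage node latency spike → the edge ingestion pipeline memory leak → the primary cache memory leak.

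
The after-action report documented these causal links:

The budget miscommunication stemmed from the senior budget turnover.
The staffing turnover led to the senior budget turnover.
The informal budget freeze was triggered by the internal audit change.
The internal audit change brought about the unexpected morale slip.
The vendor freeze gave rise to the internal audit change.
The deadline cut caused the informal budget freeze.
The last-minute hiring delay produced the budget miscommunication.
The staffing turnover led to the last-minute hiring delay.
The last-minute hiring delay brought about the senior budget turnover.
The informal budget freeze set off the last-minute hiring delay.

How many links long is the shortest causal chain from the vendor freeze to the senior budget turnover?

4

Shortest chain: the vendor freeze → the internal audit change → the informal budget freeze → the last-minute hiring delay → the senior budget turnover.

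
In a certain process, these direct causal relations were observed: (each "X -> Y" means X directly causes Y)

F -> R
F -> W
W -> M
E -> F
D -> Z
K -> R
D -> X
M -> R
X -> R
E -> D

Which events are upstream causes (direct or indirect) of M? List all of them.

Immediate cause of M: W.
Further upstream: E, F.

E, F, W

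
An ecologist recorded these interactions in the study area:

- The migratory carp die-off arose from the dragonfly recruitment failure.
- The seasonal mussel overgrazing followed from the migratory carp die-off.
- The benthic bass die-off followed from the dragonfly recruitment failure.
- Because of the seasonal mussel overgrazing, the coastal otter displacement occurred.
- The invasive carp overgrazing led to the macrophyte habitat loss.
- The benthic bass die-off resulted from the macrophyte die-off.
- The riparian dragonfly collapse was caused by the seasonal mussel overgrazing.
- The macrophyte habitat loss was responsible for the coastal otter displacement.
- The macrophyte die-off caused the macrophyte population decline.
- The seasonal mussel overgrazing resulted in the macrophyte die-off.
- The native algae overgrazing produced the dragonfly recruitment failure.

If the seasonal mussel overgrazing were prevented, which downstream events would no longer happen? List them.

the macrophyte die-off, the macrophyte population decline, the riparian dragonfly collapse

Downstream of the seasonal mussel overgrazing: the riparian dragonfly collapse, the macrophyte die-off, the benthic bass die-off, the coastal otter displacement, the macrophyte population decline.
Of those, still caused via another path: the benthic bass die-off, the coastal otter displacement.
The remainder have no surviving cause.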